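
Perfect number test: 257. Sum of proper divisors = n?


Proper divisors of 257: 1
Sum = 1 = 1

No, 257 is not perfect (1 ≠ 257)


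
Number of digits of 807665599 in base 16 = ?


807665599 in base 16 = 3023FFBF
Number of digits = 8

8 digits (base 16)


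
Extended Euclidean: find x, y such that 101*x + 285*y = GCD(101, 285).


Tabular extended Euclidean (each row: r = 101*s + 285*t):
r=101, s=1, t=0
r=285, s=0, t=1
q=0: r=101, s=1, t=0   [101*(1) + 285*(0) = 101]
q=2: r=83, s=-2, t=1   [101*(-2) + 285*(1) = 83]
q=1: r=18, s=3, t=-1   [101*(3) + 285*(-1) = 18]
q=4: r=11, s=-14, t=5   [101*(-14) + 285*(5) = 11]
q=1: r=7, s=17, t=-6   [101*(17) + 285*(-6) = 7]
q=1: r=4, s=-31, t=11   [101*(-31) + 285*(11) = 4]
q=1: r=3, s=48, t=-17   [101*(48) + 285*(-17) = 3]
q=1: r=1, s=-79, t=28   [101*(-79) + 285*(28) = 1]
q=3: r=0, s=285, t=-101   [101*(285) + 285*(-101) = 0]
GCD = 1; from the row with r=1: x=-79, y=28
Check: 101*(-79) + 285*(28) = -7979 + 7980 = 1

GCD = 1, x = -79, y = 28


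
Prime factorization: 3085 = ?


3085 / 5 = 617
617 / 617 = 1
3085 = 5 × 617


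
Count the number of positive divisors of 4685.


4685 = 5^1 × 937^1
d(4685) = (1+1) × (1+1) = 4

4 divisors


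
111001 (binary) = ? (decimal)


111001 (base 2) = 57 (decimal)
57 (decimal) = 57 (base 10)


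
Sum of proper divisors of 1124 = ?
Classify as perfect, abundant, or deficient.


Proper divisors: 1, 2, 4, 281, 562
Sum = 1 + 2 + 4 + 281 + 562 = 850
850 < 1124 → deficient

s(1124) = 850 (deficient)


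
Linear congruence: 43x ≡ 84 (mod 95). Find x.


GCD(43, 95) = 1, unique solution
a^(-1) mod 95 = 42
x = 42 * 84 mod 95 = 13

x ≡ 13 (mod 95)


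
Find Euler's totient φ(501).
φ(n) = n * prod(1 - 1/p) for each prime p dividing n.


501 = 3 × 167
Prime factors: 3, 167
φ(501) = 501 × (1-1/3) × (1-1/167)
= 501 × 2/3 × 166/167 = 332

φ(501) = 332


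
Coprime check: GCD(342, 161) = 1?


Euclidean algorithm:
342 = 2 * 161 + 20
161 = 8 * 20 + 1
20 = 20 * 1 + 0
GCD(342, 161) = 1

Yes, coprime (GCD = 1)


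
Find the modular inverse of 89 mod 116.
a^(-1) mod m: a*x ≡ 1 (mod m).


Use the extended Euclidean algorithm on (116, 89); each row r = 116*s + 89*t:
r=116, s=1, t=0
r=89, s=0, t=1
q=1: r=27, s=1, t=-1   [116*(1) + 89*(-1) = 27]
q=3: r=8, s=-3, t=4   [116*(-3) + 89*(4) = 8]
q=3: r=3, s=10, t=-13   [116*(10) + 89*(-13) = 3]
q=2: r=2, s=-23, t=30   [116*(-23) + 89*(30) = 2]
q=1: r=1, s=33, t=-43   [116*(33) + 89*(-43) = 1]
q=2: r=0, s=-89, t=116   [116*(-89) + 89*(116) = 0]
GCD = 1 with t = -43, so 89*(-43) ≡ 1 (mod 116)
Inverse = -43 mod 116 = 73
Check: 89 * 73 = 6497 ≡ 1 (mod 116)

89^(-1) ≡ 73 (mod 116)


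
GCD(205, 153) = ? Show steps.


205 = 1 * 153 + 52
153 = 2 * 52 + 49
52 = 1 * 49 + 3
49 = 16 * 3 + 1
3 = 3 * 1 + 0
GCD = 1


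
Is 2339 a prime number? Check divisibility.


Check divisors up to sqrt(2339) = 48.3632
No divisors found.
2339 is prime.

Yes, 2339 is prime


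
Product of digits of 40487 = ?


4 × 0 × 4 × 8 × 7 = 0


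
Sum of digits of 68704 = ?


6 + 8 + 7 + 0 + 4 = 25


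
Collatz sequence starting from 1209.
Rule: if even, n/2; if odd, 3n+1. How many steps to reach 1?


1209 → 3628 → 1814 → 907 → 2722 → 1361 → 4084 → 2042 → 1021 → 3064 → 1532 → 766 → 383 → 1150 → 575 → 1726 → 863 → 2590 → 1295 → 3886 → 1943 → 5830 → 2915 → 8746 → 4373 → 13120 → 6560 → 3280 → 1640 → 820 → 410 → 205 → 616 → 308 → 154 → 77 → 232 → 116 → 58 → 29 → 88 → 44 → 22 → 11 → 34 → 17 → 52 → 26 → 13 → 40 → 20 → 10 → 5 → 16 → 8 → 4 → 2 → 1
Total steps = 57

57 steps


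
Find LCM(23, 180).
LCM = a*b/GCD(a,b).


GCD(23, 180) = 1
LCM = 23*180/1 = 4140/1 = 4140

LCM = 4140


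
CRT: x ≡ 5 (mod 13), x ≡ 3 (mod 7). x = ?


M = 13*7 = 91
M1 = M/13 = 7, M2 = M/7 = 13
M1^(-1) mod 13 = 2, M2^(-1) mod 7 = 6
x = 5*7*2 + 3*13*6 = 304
304 mod 91 = 31
Check: 31 mod 13 = 5 ✓, 31 mod 7 = 3 ✓

x ≡ 31 (mod 91)


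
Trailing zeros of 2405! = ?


floor(2405/5) = 481
floor(2405/25) = 96
floor(2405/125) = 19
floor(2405/625) = 3
Total = 599

599 trailing zeros


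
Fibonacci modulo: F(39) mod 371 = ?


F(k) mod 371 for k=1..39:
1, 1, 2, 3, 5, 8, 13, 21, 34, 55, 89, 144, 233, 6, 239, 245, 113, 358, 100, 87, 187, 274, 90, 364, 83, 76, 159, 235, 23, 258, 281, 168, 78, 246, 324, 199, 152, 351, 132
F(39) mod 371 = 132


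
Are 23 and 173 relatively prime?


Euclidean algorithm:
173 = 7 * 23 + 12
23 = 1 * 12 + 11
12 = 1 * 11 + 1
11 = 11 * 1 + 0
GCD(23, 173) = 1

Yes, coprime (GCD = 1)


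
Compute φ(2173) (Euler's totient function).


2173 = 41 × 53
Prime factors: 41, 53
φ(2173) = 2173 × (1-1/41) × (1-1/53)
= 2173 × 40/41 × 52/53 = 2080

φ(2173) = 2080


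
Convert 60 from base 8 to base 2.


60 (base 8) = 48 (decimal)
48 (decimal) = 110000 (base 2)


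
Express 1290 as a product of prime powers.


1290 / 2 = 645
645 / 3 = 215
215 / 5 = 43
43 / 43 = 1
1290 = 2 × 3 × 5 × 43


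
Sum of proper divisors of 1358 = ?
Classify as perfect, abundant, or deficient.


Proper divisors: 1, 2, 7, 14, 97, 194, 679
Sum = 1 + 2 + 7 + 14 + 97 + 194 + 679 = 994
994 < 1358 → deficient

s(1358) = 994 (deficient)


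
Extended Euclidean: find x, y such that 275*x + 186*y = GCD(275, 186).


Tabular extended Euclidean (each row: r = 275*s + 186*t):
r=275, s=1, t=0
r=186, s=0, t=1
q=1: r=89, s=1, t=-1   [275*(1) + 186*(-1) = 89]
q=2: r=8, s=-2, t=3   [275*(-2) + 186*(3) = 8]
q=11: r=1, s=23, t=-34   [275*(23) + 186*(-34) = 1]
q=8: r=0, s=-186, t=275   [275*(-186) + 186*(275) = 0]
GCD = 1; from the row with r=1: x=23, y=-34
Check: 275*(23) + 186*(-34) = 6325 - 6324 = 1

GCD = 1, x = 23, y = -34


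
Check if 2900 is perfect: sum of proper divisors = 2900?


Proper divisors of 2900: 1, 2, 4, 5, 10, 20, 25, 29, 50, 58, 100, 116, 145, 290, 580, 725, 1450
Sum = 1 + 2 + 4 + 5 + 10 + 20 + 25 + 29 + 50 + 58 + 100 + 116 + 145 + 290 + 580 + 725 + 1450 = 3610

No, 2900 is not perfect (3610 ≠ 2900)


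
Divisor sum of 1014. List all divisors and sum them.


Divisors of 1014: 1, 2, 3, 6, 13, 26, 39, 78, 169, 338, 507, 1014
Sum = 1 + 2 + 3 + 6 + 13 + 26 + 39 + 78 + 169 + 338 + 507 + 1014 = 2196

σ(1014) = 2196


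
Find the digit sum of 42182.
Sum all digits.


4 + 2 + 1 + 8 + 2 = 17


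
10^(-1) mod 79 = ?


Use the extended Euclidean algorithm on (79, 10); each row r = 79*s + 10*t:
r=79, s=1, t=0
r=10, s=0, t=1
q=7: r=9, s=1, t=-7   [79*(1) + 10*(-7) = 9]
q=1: r=1, s=-1, t=8   [79*(-1) + 10*(8) = 1]
q=9: r=0, s=10, t=-79   [79*(10) + 10*(-79) = 0]
GCD = 1 with t = 8, so 10*(8) ≡ 1 (mod 79)
Inverse = 8 mod 79 = 8
Check: 10 * 8 = 80 ≡ 1 (mod 79)

10^(-1) ≡ 8 (mod 79)


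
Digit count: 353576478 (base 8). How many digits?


353576478 in base 8 = 2504623036
Number of digits = 10

10 digits (base 8)


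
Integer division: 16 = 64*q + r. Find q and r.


16 = 64 * 0 + 16
Check: 0 + 16 = 16

q = 0, r = 16


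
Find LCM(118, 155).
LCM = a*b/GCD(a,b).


GCD(118, 155) = 1
LCM = 118*155/1 = 18290/1 = 18290

LCM = 18290


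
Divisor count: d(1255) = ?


1255 = 5^1 × 251^1
d(1255) = (1+1) × (1+1) = 4

4 divisors


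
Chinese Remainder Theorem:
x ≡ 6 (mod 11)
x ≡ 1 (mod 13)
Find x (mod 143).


M = 11*13 = 143
M1 = M/11 = 13, M2 = M/13 = 11
M1^(-1) mod 11 = 6, M2^(-1) mod 13 = 6
x = 6*13*6 + 1*11*6 = 534
534 mod 143 = 105
Check: 105 mod 11 = 6 ✓, 105 mod 13 = 1 ✓

x ≡ 105 (mod 143)


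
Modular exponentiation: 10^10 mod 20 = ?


10^1 mod 20 = 10
10^2 mod 20 = 0
10^3 mod 20 = 0
10^4 mod 20 = 0
10^5 mod 20 = 0
10^6 mod 20 = 0
10^7 mod 20 = 0
10^8 mod 20 = 0
10^9 mod 20 = 0
10^10 mod 20 = 0


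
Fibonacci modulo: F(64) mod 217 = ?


F(k) mod 217 for k=1..64:
1, 1, 2, 3, 5, 8, 13, 21, 34, 55, 89, 144, 16, 160, 176, 119, 78, 197, 58, 38, 96, 134, 13, 147, 160, 90, 33, 123, 156, 62, 1, 63, 64, 127, 191, 101, 75, 176, 34, 210, 27, 20, 47, 67, 114, 181, 78, 42, 120, 162, 65, 10, 75, 85, 160, 28, 188, 216, 187, 186, 156, 125, 64, 189
F(64) mod 217 = 189


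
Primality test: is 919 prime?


Check divisors up to sqrt(919) = 30.3150
No divisors found.
919 is prime.

Yes, 919 is prime


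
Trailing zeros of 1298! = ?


floor(1298/5) = 259
floor(1298/25) = 51
floor(1298/125) = 10
floor(1298/625) = 2
Total = 322

322 trailing zeros


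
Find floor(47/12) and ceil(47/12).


47/12 = 3.9167
floor = 3
ceil = 4

floor = 3, ceil = 4


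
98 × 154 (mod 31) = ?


98 × 154 = 15092
15092 mod 31 = 26


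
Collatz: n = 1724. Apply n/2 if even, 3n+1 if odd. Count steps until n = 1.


1724 → 862 → 431 → 1294 → 647 → 1942 → 971 → 2914 → 1457 → 4372 → 2186 → 1093 → 3280 → 1640 → 820 → 410 → 205 → 616 → 308 → 154 → 77 → 232 → 116 → 58 → 29 → 88 → 44 → 22 → 11 → 34 → 17 → 52 → 26 → 13 → 40 → 20 → 10 → 5 → 16 → 8 → 4 → 2 → 1
Total steps = 42

42 steps


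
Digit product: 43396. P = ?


4 × 3 × 3 × 9 × 6 = 1944


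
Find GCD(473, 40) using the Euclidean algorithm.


473 = 11 * 40 + 33
40 = 1 * 33 + 7
33 = 4 * 7 + 5
7 = 1 * 5 + 2
5 = 2 * 2 + 1
2 = 2 * 1 + 0
GCD = 1


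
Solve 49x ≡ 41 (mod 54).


GCD(49, 54) = 1, unique solution
a^(-1) mod 54 = 43
x = 43 * 41 mod 54 = 35

x ≡ 35 (mod 54)


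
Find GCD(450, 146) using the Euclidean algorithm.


450 = 3 * 146 + 12
146 = 12 * 12 + 2
12 = 6 * 2 + 0
GCD = 2


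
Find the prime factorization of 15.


15 / 3 = 5
5 / 5 = 1
15 = 3 × 5


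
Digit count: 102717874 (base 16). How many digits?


102717874 in base 16 = 61F59B2
Number of digits = 7

7 digits (base 16)


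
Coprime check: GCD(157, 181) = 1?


Euclidean algorithm:
181 = 1 * 157 + 24
157 = 6 * 24 + 13
24 = 1 * 13 + 11
13 = 1 * 11 + 2
11 = 5 * 2 + 1
2 = 2 * 1 + 0
GCD(157, 181) = 1

Yes, coprime (GCD = 1)


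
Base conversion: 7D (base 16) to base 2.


7D (base 16) = 125 (decimal)
125 (decimal) = 1111101 (base 2)


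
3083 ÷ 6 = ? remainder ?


3083 = 6 * 513 + 5
Check: 3078 + 5 = 3083

q = 513, r = 5


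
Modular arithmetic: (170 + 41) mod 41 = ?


170 + 41 = 211
211 mod 41 = 6


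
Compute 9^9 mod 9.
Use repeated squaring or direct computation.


9^1 mod 9 = 0
9^2 mod 9 = 0
9^3 mod 9 = 0
9^4 mod 9 = 0
9^5 mod 9 = 0
9^6 mod 9 = 0
9^7 mod 9 = 0
9^8 mod 9 = 0
9^9 mod 9 = 0


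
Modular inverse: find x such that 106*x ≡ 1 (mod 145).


Use the extended Euclidean algorithm on (145, 106); each row r = 145*s + 106*t:
r=145, s=1, t=0
r=106, s=0, t=1
q=1: r=39, s=1, t=-1   [145*(1) + 106*(-1) = 39]
q=2: r=28, s=-2, t=3   [145*(-2) + 106*(3) = 28]
q=1: r=11, s=3, t=-4   [145*(3) + 106*(-4) = 11]
q=2: r=6, s=-8, t=11   [145*(-8) + 106*(11) = 6]
q=1: r=5, s=11, t=-15   [145*(11) + 106*(-15) = 5]
q=1: r=1, s=-19, t=26   [145*(-19) + 106*(26) = 1]
q=5: r=0, s=106, t=-145   [145*(106) + 106*(-145) = 0]
GCD = 1 with t = 26, so 106*(26) ≡ 1 (mod 145)
Inverse = 26 mod 145 = 26
Check: 106 * 26 = 2756 ≡ 1 (mod 145)

106^(-1) ≡ 26 (mod 145)


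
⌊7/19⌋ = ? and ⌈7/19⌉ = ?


7/19 = 0.3684
floor = 0
ceil = 1

floor = 0, ceil = 1


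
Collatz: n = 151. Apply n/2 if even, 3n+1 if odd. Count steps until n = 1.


151 → 454 → 227 → 682 → 341 → 1024 → 512 → 256 → 128 → 64 → 32 → 16 → 8 → 4 → 2 → 1
Total steps = 15

15 steps


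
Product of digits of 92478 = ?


9 × 2 × 4 × 7 × 8 = 4032


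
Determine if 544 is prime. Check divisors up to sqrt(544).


544 / 2 = 272 (exact division)
544 is NOT prime.

No, 544 is not prime


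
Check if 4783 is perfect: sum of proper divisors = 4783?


Proper divisors of 4783: 1
Sum = 1 = 1

No, 4783 is not perfect (1 ≠ 4783)


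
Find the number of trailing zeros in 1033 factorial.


floor(1033/5) = 206
floor(1033/25) = 41
floor(1033/125) = 8
floor(1033/625) = 1
Total = 256

256 trailing zeros


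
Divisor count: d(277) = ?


277 = 277^1
d(277) = (1+1) = 2

2 divisors


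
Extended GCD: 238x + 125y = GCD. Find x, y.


Tabular extended Euclidean (each row: r = 238*s + 125*t):
r=238, s=1, t=0
r=125, s=0, t=1
q=1: r=113, s=1, t=-1   [238*(1) + 125*(-1) = 113]
q=1: r=12, s=-1, t=2   [238*(-1) + 125*(2) = 12]
q=9: r=5, s=10, t=-19   [238*(10) + 125*(-19) = 5]
q=2: r=2, s=-21, t=40   [238*(-21) + 125*(40) = 2]
q=2: r=1, s=52, t=-99   [238*(52) + 125*(-99) = 1]
q=2: r=0, s=-125, t=238   [238*(-125) + 125*(238) = 0]
GCD = 1; from the row with r=1: x=52, y=-99
Check: 238*(52) + 125*(-99) = 12376 - 12375 = 1

GCD = 1, x = 52, y = -99


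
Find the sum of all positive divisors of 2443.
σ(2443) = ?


Divisors of 2443: 1, 7, 349, 2443
Sum = 1 + 7 + 349 + 2443 = 2800

σ(2443) = 2800


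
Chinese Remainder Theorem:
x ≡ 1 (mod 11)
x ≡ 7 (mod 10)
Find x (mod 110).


M = 11*10 = 110
M1 = M/11 = 10, M2 = M/10 = 11
M1^(-1) mod 11 = 10, M2^(-1) mod 10 = 1
x = 1*10*10 + 7*11*1 = 177
177 mod 110 = 67
Check: 67 mod 11 = 1 ✓, 67 mod 10 = 7 ✓

x ≡ 67 (mod 110)


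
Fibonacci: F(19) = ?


Sequence: 1, 1, 2, 3, 5, 8, 13, 21, 34, 55, 89, 144, 233, 377, 610, 987, 1597, 2584, 4181
F(19) = 4181


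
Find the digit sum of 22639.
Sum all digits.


2 + 2 + 6 + 3 + 9 = 22


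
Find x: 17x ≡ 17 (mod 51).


GCD(17, 51) = 17 divides 17
Divide: 1x ≡ 1 (mod 3)
x ≡ 1 (mod 3)


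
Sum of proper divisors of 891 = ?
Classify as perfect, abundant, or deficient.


Proper divisors: 1, 3, 9, 11, 27, 33, 81, 99, 297
Sum = 1 + 3 + 9 + 11 + 27 + 33 + 81 + 99 + 297 = 561
561 < 891 → deficient

s(891) = 561 (deficient)


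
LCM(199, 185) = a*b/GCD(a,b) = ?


GCD(199, 185) = 1
LCM = 199*185/1 = 36815/1 = 36815

LCM = 36815


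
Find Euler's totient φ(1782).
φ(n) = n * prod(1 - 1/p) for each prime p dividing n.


1782 = 2 × 3^4 × 11
Prime factors: 2, 3, 11
φ(1782) = 1782 × (1-1/2) × (1-1/3) × (1-1/11)
= 1782 × 1/2 × 2/3 × 10/11 = 540

φ(1782) = 540


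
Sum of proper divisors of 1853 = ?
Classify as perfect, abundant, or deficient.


Proper divisors: 1, 17, 109
Sum = 1 + 17 + 109 = 127
127 < 1853 → deficient

s(1853) = 127 (deficient)


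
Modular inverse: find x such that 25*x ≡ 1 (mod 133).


Use the extended Euclidean algorithm on (133, 25); each row r = 133*s + 25*t:
r=133, s=1, t=0
r=25, s=0, t=1
q=5: r=8, s=1, t=-5   [133*(1) + 25*(-5) = 8]
q=3: r=1, s=-3, t=16   [133*(-3) + 25*(16) = 1]
q=8: r=0, s=25, t=-133   [133*(25) + 25*(-133) = 0]
GCD = 1 with t = 16, so 25*(16) ≡ 1 (mod 133)
Inverse = 16 mod 133 = 16
Check: 25 * 16 = 400 ≡ 1 (mod 133)

25^(-1) ≡ 16 (mod 133)


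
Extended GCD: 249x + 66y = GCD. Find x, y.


Tabular extended Euclidean (each row: r = 249*s + 66*t):
r=249, s=1, t=0
r=66, s=0, t=1
q=3: r=51, s=1, t=-3   [249*(1) + 66*(-3) = 51]
q=1: r=15, s=-1, t=4   [249*(-1) + 66*(4) = 15]
q=3: r=6, s=4, t=-15   [249*(4) + 66*(-15) = 6]
q=2: r=3, s=-9, t=34   [249*(-9) + 66*(34) = 3]
q=2: r=0, s=22, t=-83   [249*(22) + 66*(-83) = 0]
GCD = 3; from the row with r=3: x=-9, y=34
Check: 249*(-9) + 66*(34) = -2241 + 2244 = 3

GCD = 3, x = -9, y = 34


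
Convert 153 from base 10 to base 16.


153 (base 10) = 153 (decimal)
153 (decimal) = 99 (base 16)


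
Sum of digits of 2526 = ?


2 + 5 + 2 + 6 = 15


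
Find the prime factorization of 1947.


1947 / 3 = 649
649 / 11 = 59
59 / 59 = 1
1947 = 3 × 11 × 59


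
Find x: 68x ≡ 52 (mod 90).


GCD(68, 90) = 2 divides 52
Divide: 34x ≡ 26 (mod 45)
x ≡ 14 (mod 45)


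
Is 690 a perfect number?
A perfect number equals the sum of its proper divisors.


Proper divisors of 690: 1, 2, 3, 5, 6, 10, 15, 23, 30, 46, 69, 115, 138, 230, 345
Sum = 1 + 2 + 3 + 5 + 6 + 10 + 15 + 23 + 30 + 46 + 69 + 115 + 138 + 230 + 345 = 1038

No, 690 is not perfect (1038 ≠ 690)


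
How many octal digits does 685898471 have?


685898471 in base 8 = 5070375347
Number of digits = 10

10 digits (base 8)


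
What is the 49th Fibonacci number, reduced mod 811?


F(k) mod 811 for k=1..49:
1, 1, 2, 3, 5, 8, 13, 21, 34, 55, 89, 144, 233, 377, 610, 176, 786, 151, 126, 277, 403, 680, 272, 141, 413, 554, 156, 710, 55, 765, 9, 774, 783, 746, 718, 653, 560, 402, 151, 553, 704, 446, 339, 785, 313, 287, 600, 76, 676
F(49) mod 811 = 676


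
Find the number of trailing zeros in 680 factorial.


floor(680/5) = 136
floor(680/25) = 27
floor(680/125) = 5
floor(680/625) = 1
Total = 169

169 trailing zeros


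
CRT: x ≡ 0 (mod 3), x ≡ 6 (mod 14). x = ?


M = 3*14 = 42
M1 = M/3 = 14, M2 = M/14 = 3
M1^(-1) mod 3 = 2, M2^(-1) mod 14 = 5
x = 0*14*2 + 6*3*5 = 90
90 mod 42 = 6
Check: 6 mod 3 = 0 ✓, 6 mod 14 = 6 ✓

x ≡ 6 (mod 42)


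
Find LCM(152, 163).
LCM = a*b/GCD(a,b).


GCD(152, 163) = 1
LCM = 152*163/1 = 24776/1 = 24776

LCM = 24776


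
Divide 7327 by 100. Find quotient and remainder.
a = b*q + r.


7327 = 100 * 73 + 27
Check: 7300 + 27 = 7327

q = 73, r = 27


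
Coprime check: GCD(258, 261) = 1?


Euclidean algorithm:
261 = 1 * 258 + 3
258 = 86 * 3 + 0
GCD(258, 261) = 3

No, not coprime (GCD = 3)


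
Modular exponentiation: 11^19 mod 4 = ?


11^1 mod 4 = 3
11^2 mod 4 = 1
11^3 mod 4 = 3
11^4 mod 4 = 1
11^5 mod 4 = 3
11^6 mod 4 = 1
11^7 mod 4 = 3
11^8 mod 4 = 1
11^9 mod 4 = 3
11^10 mod 4 = 1
11^11 mod 4 = 3
11^12 mod 4 = 1
11^13 mod 4 = 3
11^14 mod 4 = 1
11^15 mod 4 = 3
11^16 mod 4 = 1
11^17 mod 4 = 3
11^18 mod 4 = 1
11^19 mod 4 = 3


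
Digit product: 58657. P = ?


5 × 8 × 6 × 5 × 7 = 8400


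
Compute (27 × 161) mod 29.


27 × 161 = 4347
4347 mod 29 = 26


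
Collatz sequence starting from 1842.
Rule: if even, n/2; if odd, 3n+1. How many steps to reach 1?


1842 → 921 → 2764 → 1382 → 691 → 2074 → 1037 → 3112 → 1556 → 778 → 389 → 1168 → 584 → 292 → 146 → 73 → 220 → 110 → 55 → 166 → 83 → 250 → 125 → 376 → 188 → 94 → 47 → 142 → 71 → 214 → 107 → 322 → 161 → 484 → 242 → 121 → 364 → 182 → 91 → 274 → 137 → 412 → 206 → 103 → 310 → 155 → 466 → 233 → 700 → 350 → 175 → 526 → 263 → 790 → 395 → 1186 → 593 → 1780 → 890 → 445 → 1336 → 668 → 334 → 167 → 502 → 251 → 754 → 377 → 1132 → 566 → 283 → 850 → 425 → 1276 → 638 → 319 → 958 → 479 → 1438 → 719 → 2158 → 1079 → 3238 → 1619 → 4858 → 2429 → 7288 → 3644 → 1822 → 911 → 2734 → 1367 → 4102 → 2051 → 6154 → 3077 → 9232 → 4616 → 2308 → 1154 → 577 → 1732 → 866 → 433 → 1300 → 650 → 325 → 976 → 488 → 244 → 122 → 61 → 184 → 92 → 46 → 23 → 70 → 35 → 106 → 53 → 160 → 80 → 40 → 20 → 10 → 5 → 16 → 8 → 4 → 2 → 1
Total steps = 130

130 steps


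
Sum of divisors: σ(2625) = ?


Divisors of 2625: 1, 3, 5, 7, 15, 21, 25, 35, 75, 105, 125, 175, 375, 525, 875, 2625
Sum = 1 + 3 + 5 + 7 + 15 + 21 + 25 + 35 + 75 + 105 + 125 + 175 + 375 + 525 + 875 + 2625 = 4992

σ(2625) = 4992


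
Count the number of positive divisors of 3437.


3437 = 7^1 × 491^1
d(3437) = (1+1) × (1+1) = 4

4 divisors


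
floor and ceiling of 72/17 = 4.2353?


72/17 = 4.2353
floor = 4
ceil = 5

floor = 4, ceil = 5


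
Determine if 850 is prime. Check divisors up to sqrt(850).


850 / 2 = 425 (exact division)
850 is NOT prime.

No, 850 is not prime


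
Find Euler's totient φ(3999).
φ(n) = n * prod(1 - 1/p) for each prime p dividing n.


3999 = 3 × 31 × 43
Prime factors: 3, 31, 43
φ(3999) = 3999 × (1-1/3) × (1-1/31) × (1-1/43)
= 3999 × 2/3 × 30/31 × 42/43 = 2520

φ(3999) = 2520


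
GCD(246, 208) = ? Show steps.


246 = 1 * 208 + 38
208 = 5 * 38 + 18
38 = 2 * 18 + 2
18 = 9 * 2 + 0
GCD = 2


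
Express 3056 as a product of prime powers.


3056 / 2 = 1528
1528 / 2 = 764
764 / 2 = 382
382 / 2 = 191
191 / 191 = 1
3056 = 2^4 × 191


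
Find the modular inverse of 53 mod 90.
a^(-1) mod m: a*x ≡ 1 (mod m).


Use the extended Euclidean algorithm on (90, 53); each row r = 90*s + 53*t:
r=90, s=1, t=0
r=53, s=0, t=1
q=1: r=37, s=1, t=-1   [90*(1) + 53*(-1) = 37]
q=1: r=16, s=-1, t=2   [90*(-1) + 53*(2) = 16]
q=2: r=5, s=3, t=-5   [90*(3) + 53*(-5) = 5]
q=3: r=1, s=-10, t=17   [90*(-10) + 53*(17) = 1]
q=5: r=0, s=53, t=-90   [90*(53) + 53*(-90) = 0]
GCD = 1 with t = 17, so 53*(17) ≡ 1 (mod 90)
Inverse = 17 mod 90 = 17
Check: 53 * 17 = 901 ≡ 1 (mod 90)

53^(-1) ≡ 17 (mod 90)


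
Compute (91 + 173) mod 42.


91 + 173 = 264
264 mod 42 = 12


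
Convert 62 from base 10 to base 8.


62 (base 10) = 62 (decimal)
62 (decimal) = 76 (base 8)


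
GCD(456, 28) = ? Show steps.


456 = 16 * 28 + 8
28 = 3 * 8 + 4
8 = 2 * 4 + 0
GCD = 4


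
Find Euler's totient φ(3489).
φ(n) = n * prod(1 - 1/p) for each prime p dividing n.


3489 = 3 × 1163
Prime factors: 3, 1163
φ(3489) = 3489 × (1-1/3) × (1-1/1163)
= 3489 × 2/3 × 1162/1163 = 2324

φ(3489) = 2324


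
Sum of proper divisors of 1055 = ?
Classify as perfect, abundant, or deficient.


Proper divisors: 1, 5, 211
Sum = 1 + 5 + 211 = 217
217 < 1055 → deficient

s(1055) = 217 (deficient)


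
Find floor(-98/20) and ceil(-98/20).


-98/20 = -4.9000
floor = -5
ceil = -4

floor = -5, ceil = -4


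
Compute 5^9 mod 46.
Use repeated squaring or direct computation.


5^1 mod 46 = 5
5^2 mod 46 = 25
5^3 mod 46 = 33
5^4 mod 46 = 27
5^5 mod 46 = 43
5^6 mod 46 = 31
5^7 mod 46 = 17
5^8 mod 46 = 39
5^9 mod 46 = 11


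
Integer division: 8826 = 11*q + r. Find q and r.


8826 = 11 * 802 + 4
Check: 8822 + 4 = 8826

q = 802, r = 4


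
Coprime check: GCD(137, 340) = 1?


Euclidean algorithm:
340 = 2 * 137 + 66
137 = 2 * 66 + 5
66 = 13 * 5 + 1
5 = 5 * 1 + 0
GCD(137, 340) = 1

Yes, coprime (GCD = 1)


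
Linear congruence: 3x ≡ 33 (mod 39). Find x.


GCD(3, 39) = 3 divides 33
Divide: 1x ≡ 11 (mod 13)
x ≡ 11 (mod 13)


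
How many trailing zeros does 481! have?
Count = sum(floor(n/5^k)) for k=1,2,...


floor(481/5) = 96
floor(481/25) = 19
floor(481/125) = 3
Total = 118

118 trailing zeros


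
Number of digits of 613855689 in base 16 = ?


613855689 in base 16 = 2496B1C9
Number of digits = 8

8 digits (base 16)


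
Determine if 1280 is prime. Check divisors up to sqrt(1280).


1280 / 2 = 640 (exact division)
1280 is NOT prime.

No, 1280 is not prime


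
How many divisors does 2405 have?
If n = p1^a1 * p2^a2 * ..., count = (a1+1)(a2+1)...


2405 = 5^1 × 13^1 × 37^1
d(2405) = (1+1) × (1+1) × (1+1) = 8

8 divisors


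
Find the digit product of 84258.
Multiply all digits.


8 × 4 × 2 × 5 × 8 = 2560


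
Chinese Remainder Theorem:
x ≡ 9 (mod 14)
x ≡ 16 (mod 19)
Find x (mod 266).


M = 14*19 = 266
M1 = M/14 = 19, M2 = M/19 = 14
M1^(-1) mod 14 = 3, M2^(-1) mod 19 = 15
x = 9*19*3 + 16*14*15 = 3873
3873 mod 266 = 149
Check: 149 mod 14 = 9 ✓, 149 mod 19 = 16 ✓

x ≡ 149 (mod 266)


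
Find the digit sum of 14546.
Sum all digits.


1 + 4 + 5 + 4 + 6 = 20


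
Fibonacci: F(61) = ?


Sequence: 1, 1, 2, 3, 5, 8, 13, 21, 34, 55, 89, 144, 233, 377, 610, 987, 1597, 2584, 4181, 6765, 10946, 17711, 28657, 46368, 75025, 121393, 196418, 317811, 514229, 832040, 1346269, 2178309, 3524578, 5702887, 9227465, 14930352, 24157817, 39088169, 63245986, 102334155, 165580141, 267914296, 433494437, 701408733, 1134903170, 1836311903, 2971215073, 4807526976, 7778742049, 12586269025, 20365011074, 32951280099, 53316291173, 86267571272, 139583862445, 225851433717, 365435296162, 591286729879, 956722026041, 1548008755920, 2504730781961
F(61) = 2504730781961


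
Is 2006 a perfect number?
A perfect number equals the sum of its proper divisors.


Proper divisors of 2006: 1, 2, 17, 34, 59, 118, 1003
Sum = 1 + 2 + 17 + 34 + 59 + 118 + 1003 = 1234

No, 2006 is not perfect (1234 ≠ 2006)


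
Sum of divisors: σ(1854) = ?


Divisors of 1854: 1, 2, 3, 6, 9, 18, 103, 206, 309, 618, 927, 1854
Sum = 1 + 2 + 3 + 6 + 9 + 18 + 103 + 206 + 309 + 618 + 927 + 1854 = 4056

σ(1854) = 4056


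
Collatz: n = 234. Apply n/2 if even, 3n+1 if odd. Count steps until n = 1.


234 → 117 → 352 → 176 → 88 → 44 → 22 → 11 → 34 → 17 → 52 → 26 → 13 → 40 → 20 → 10 → 5 → 16 → 8 → 4 → 2 → 1
Total steps = 21

21 steps


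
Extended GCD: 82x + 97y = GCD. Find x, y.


Tabular extended Euclidean (each row: r = 82*s + 97*t):
r=82, s=1, t=0
r=97, s=0, t=1
q=0: r=82, s=1, t=0   [82*(1) + 97*(0) = 82]
q=1: r=15, s=-1, t=1   [82*(-1) + 97*(1) = 15]
q=5: r=7, s=6, t=-5   [82*(6) + 97*(-5) = 7]
q=2: r=1, s=-13, t=11   [82*(-13) + 97*(11) = 1]
q=7: r=0, s=97, t=-82   [82*(97) + 97*(-82) = 0]
GCD = 1; from the row with r=1: x=-13, y=11
Check: 82*(-13) + 97*(11) = -1066 + 1067 = 1

GCD = 1, x = -13, y = 11


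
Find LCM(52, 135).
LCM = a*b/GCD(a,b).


GCD(52, 135) = 1
LCM = 52*135/1 = 7020/1 = 7020

LCM = 7020


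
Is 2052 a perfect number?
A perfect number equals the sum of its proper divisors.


Proper divisors of 2052: 1, 2, 3, 4, 6, 9, 12, 18, 19, 27, 36, 38, 54, 57, 76, 108, 114, 171, 228, 342, 513, 684, 1026
Sum = 1 + 2 + 3 + 4 + 6 + 9 + 12 + 18 + 19 + 27 + 36 + 38 + 54 + 57 + 76 + 108 + 114 + 171 + 228 + 342 + 513 + 684 + 1026 = 3548

No, 2052 is not perfect (3548 ≠ 2052)


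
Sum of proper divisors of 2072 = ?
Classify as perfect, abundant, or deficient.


Proper divisors: 1, 2, 4, 7, 8, 14, 28, 37, 56, 74, 148, 259, 296, 518, 1036
Sum = 1 + 2 + 4 + 7 + 8 + 14 + 28 + 37 + 56 + 74 + 148 + 259 + 296 + 518 + 1036 = 2488
2488 > 2072 → abundant

s(2072) = 2488 (abundant)


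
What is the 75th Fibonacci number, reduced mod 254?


F(k) mod 254 for k=1..75:
1, 1, 2, 3, 5, 8, 13, 21, 34, 55, 89, 144, 233, 123, 102, 225, 73, 44, 117, 161, 24, 185, 209, 140, 95, 235, 76, 57, 133, 190, 69, 5, 74, 79, 153, 232, 131, 109, 240, 95, 81, 176, 3, 179, 182, 107, 35, 142, 177, 65, 242, 53, 41, 94, 135, 229, 110, 85, 195, 26, 221, 247, 214, 207, 167, 120, 33, 153, 186, 85, 17, 102, 119, 221, 86
F(75) mod 254 = 86


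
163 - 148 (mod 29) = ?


163 - 148 = 15
15 mod 29 = 15


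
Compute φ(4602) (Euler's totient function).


4602 = 2 × 3 × 13 × 59
Prime factors: 2, 3, 13, 59
φ(4602) = 4602 × (1-1/2) × (1-1/3) × (1-1/13) × (1-1/59)
= 4602 × 1/2 × 2/3 × 12/13 × 58/59 = 1392

φ(4602) = 1392


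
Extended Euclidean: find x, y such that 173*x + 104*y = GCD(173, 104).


Tabular extended Euclidean (each row: r = 173*s + 104*t):
r=173, s=1, t=0
r=104, s=0, t=1
q=1: r=69, s=1, t=-1   [173*(1) + 104*(-1) = 69]
q=1: r=35, s=-1, t=2   [173*(-1) + 104*(2) = 35]
q=1: r=34, s=2, t=-3   [173*(2) + 104*(-3) = 34]
q=1: r=1, s=-3, t=5   [173*(-3) + 104*(5) = 1]
q=34: r=0, s=104, t=-173   [173*(104) + 104*(-173) = 0]
GCD = 1; from the row with r=1: x=-3, y=5
Check: 173*(-3) + 104*(5) = -519 + 520 = 1

GCD = 1, x = -3, y = 5


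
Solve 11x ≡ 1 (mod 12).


GCD(11, 12) = 1, unique solution
a^(-1) mod 12 = 11
x = 11 * 1 mod 12 = 11

x ≡ 11 (mod 12)


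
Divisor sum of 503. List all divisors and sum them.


Divisors of 503: 1, 503
Sum = 1 + 503 = 504

σ(503) = 504


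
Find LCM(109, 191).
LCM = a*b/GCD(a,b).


GCD(109, 191) = 1
LCM = 109*191/1 = 20819/1 = 20819

LCM = 20819


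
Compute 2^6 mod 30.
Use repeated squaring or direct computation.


2^1 mod 30 = 2
2^2 mod 30 = 4
2^3 mod 30 = 8
2^4 mod 30 = 16
2^5 mod 30 = 2
2^6 mod 30 = 4


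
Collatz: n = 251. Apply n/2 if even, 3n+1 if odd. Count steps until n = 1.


251 → 754 → 377 → 1132 → 566 → 283 → 850 → 425 → 1276 → 638 → 319 → 958 → 479 → 1438 → 719 → 2158 → 1079 → 3238 → 1619 → 4858 → 2429 → 7288 → 3644 → 1822 → 911 → 2734 → 1367 → 4102 → 2051 → 6154 → 3077 → 9232 → 4616 → 2308 → 1154 → 577 → 1732 → 866 → 433 → 1300 → 650 → 325 → 976 → 488 → 244 → 122 → 61 → 184 → 92 → 46 → 23 → 70 → 35 → 106 → 53 → 160 → 80 → 40 → 20 → 10 → 5 → 16 → 8 → 4 → 2 → 1
Total steps = 65

65 steps


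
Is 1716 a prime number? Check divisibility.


1716 / 2 = 858 (exact division)
1716 is NOT prime.

No, 1716 is not prime


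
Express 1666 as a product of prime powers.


1666 / 2 = 833
833 / 7 = 119
119 / 7 = 17
17 / 17 = 1
1666 = 2 × 7^2 × 17


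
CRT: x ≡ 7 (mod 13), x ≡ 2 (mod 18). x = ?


M = 13*18 = 234
M1 = M/13 = 18, M2 = M/18 = 13
M1^(-1) mod 13 = 8, M2^(-1) mod 18 = 7
x = 7*18*8 + 2*13*7 = 1190
1190 mod 234 = 20
Check: 20 mod 13 = 7 ✓, 20 mod 18 = 2 ✓

x ≡ 20 (mod 234)


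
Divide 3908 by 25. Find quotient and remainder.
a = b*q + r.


3908 = 25 * 156 + 8
Check: 3900 + 8 = 3908

q = 156, r = 8


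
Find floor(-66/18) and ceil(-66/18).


-66/18 = -3.6667
floor = -4
ceil = -3

floor = -4, ceil = -3


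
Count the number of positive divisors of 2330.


2330 = 2^1 × 5^1 × 233^1
d(2330) = (1+1) × (1+1) × (1+1) = 8

8 divisors


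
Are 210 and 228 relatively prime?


Euclidean algorithm:
228 = 1 * 210 + 18
210 = 11 * 18 + 12
18 = 1 * 12 + 6
12 = 2 * 6 + 0
GCD(210, 228) = 6

No, not coprime (GCD = 6)


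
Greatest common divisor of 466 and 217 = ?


466 = 2 * 217 + 32
217 = 6 * 32 + 25
32 = 1 * 25 + 7
25 = 3 * 7 + 4
7 = 1 * 4 + 3
4 = 1 * 3 + 1
3 = 3 * 1 + 0
GCD = 1


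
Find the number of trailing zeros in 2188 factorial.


floor(2188/5) = 437
floor(2188/25) = 87
floor(2188/125) = 17
floor(2188/625) = 3
Total = 544

544 trailing zeros


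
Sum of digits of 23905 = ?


2 + 3 + 9 + 0 + 5 = 19


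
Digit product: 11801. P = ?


1 × 1 × 8 × 0 × 1 = 0


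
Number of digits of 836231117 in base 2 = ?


836231117 in base 2 = 110001110101111101111111001101
Number of digits = 30

30 digits (base 2)


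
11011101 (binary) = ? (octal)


11011101 (base 2) = 221 (decimal)
221 (decimal) = 335 (base 8)


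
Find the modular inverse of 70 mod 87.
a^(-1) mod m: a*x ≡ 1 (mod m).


Use the extended Euclidean algorithm on (87, 70); each row r = 87*s + 70*t:
r=87, s=1, t=0
r=70, s=0, t=1
q=1: r=17, s=1, t=-1   [87*(1) + 70*(-1) = 17]
q=4: r=2, s=-4, t=5   [87*(-4) + 70*(5) = 2]
q=8: r=1, s=33, t=-41   [87*(33) + 70*(-41) = 1]
q=2: r=0, s=-70, t=87   [87*(-70) + 70*(87) = 0]
GCD = 1 with t = -41, so 70*(-41) ≡ 1 (mod 87)
Inverse = -41 mod 87 = 46
Check: 70 * 46 = 3220 ≡ 1 (mod 87)

70^(-1) ≡ 46 (mod 87)


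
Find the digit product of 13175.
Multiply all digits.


1 × 3 × 1 × 7 × 5 = 105


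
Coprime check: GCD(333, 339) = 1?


Euclidean algorithm:
339 = 1 * 333 + 6
333 = 55 * 6 + 3
6 = 2 * 3 + 0
GCD(333, 339) = 3

No, not coprime (GCD = 3)


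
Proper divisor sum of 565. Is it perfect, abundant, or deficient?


Proper divisors: 1, 5, 113
Sum = 1 + 5 + 113 = 119
119 < 565 → deficient

s(565) = 119 (deficient)


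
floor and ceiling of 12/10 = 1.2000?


12/10 = 1.2000
floor = 1
ceil = 2

floor = 1, ceil = 2


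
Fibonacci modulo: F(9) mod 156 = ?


F(k) mod 156 for k=1..9:
1, 1, 2, 3, 5, 8, 13, 21, 34
F(9) mod 156 = 34


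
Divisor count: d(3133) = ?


3133 = 13^1 × 241^1
d(3133) = (1+1) × (1+1) = 4

4 divisors


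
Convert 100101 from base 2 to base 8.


100101 (base 2) = 37 (decimal)
37 (decimal) = 45 (base 8)


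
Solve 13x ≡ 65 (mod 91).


GCD(13, 91) = 13 divides 65
Divide: 1x ≡ 5 (mod 7)
x ≡ 5 (mod 7)


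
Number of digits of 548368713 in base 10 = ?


548368713 has 9 digits in base 10
floor(log10(548368713)) + 1 = floor(8.7391) + 1 = 9

9 digits (base 10)


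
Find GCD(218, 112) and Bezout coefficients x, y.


Tabular extended Euclidean (each row: r = 218*s + 112*t):
r=218, s=1, t=0
r=112, s=0, t=1
q=1: r=106, s=1, t=-1   [218*(1) + 112*(-1) = 106]
q=1: r=6, s=-1, t=2   [218*(-1) + 112*(2) = 6]
q=17: r=4, s=18, t=-35   [218*(18) + 112*(-35) = 4]
q=1: r=2, s=-19, t=37   [218*(-19) + 112*(37) = 2]
q=2: r=0, s=56, t=-109   [218*(56) + 112*(-109) = 0]
GCD = 2; from the row with r=2: x=-19, y=37
Check: 218*(-19) + 112*(37) = -4142 + 4144 = 2

GCD = 2, x = -19, y = 37


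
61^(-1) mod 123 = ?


Use the extended Euclidean algorithm on (123, 61); each row r = 123*s + 61*t:
r=123, s=1, t=0
r=61, s=0, t=1
q=2: r=1, s=1, t=-2   [123*(1) + 61*(-2) = 1]
q=61: r=0, s=-61, t=123   [123*(-61) + 61*(123) = 0]
GCD = 1 with t = -2, so 61*(-2) ≡ 1 (mod 123)
Inverse = -2 mod 123 = 121
Check: 61 * 121 = 7381 ≡ 1 (mod 123)

61^(-1) ≡ 121 (mod 123)


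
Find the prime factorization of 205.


205 / 5 = 41
41 / 41 = 1
205 = 5 × 41


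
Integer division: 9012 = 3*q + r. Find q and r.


9012 = 3 * 3004 + 0
Check: 9012 + 0 = 9012

q = 3004, r = 0


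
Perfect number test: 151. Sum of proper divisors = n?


Proper divisors of 151: 1
Sum = 1 = 1

No, 151 is not perfect (1 ≠ 151)


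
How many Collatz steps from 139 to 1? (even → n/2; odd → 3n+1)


139 → 418 → 209 → 628 → 314 → 157 → 472 → 236 → 118 → 59 → 178 → 89 → 268 → 134 → 67 → 202 → 101 → 304 → 152 → 76 → 38 → 19 → 58 → 29 → 88 → 44 → 22 → 11 → 34 → 17 → 52 → 26 → 13 → 40 → 20 → 10 → 5 → 16 → 8 → 4 → 2 → 1
Total steps = 41

41 steps


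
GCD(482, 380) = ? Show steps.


482 = 1 * 380 + 102
380 = 3 * 102 + 74
102 = 1 * 74 + 28
74 = 2 * 28 + 18
28 = 1 * 18 + 10
18 = 1 * 10 + 8
10 = 1 * 8 + 2
8 = 4 * 2 + 0
GCD = 2


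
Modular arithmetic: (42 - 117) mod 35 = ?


42 - 117 = -75
-75 mod 35 = 30


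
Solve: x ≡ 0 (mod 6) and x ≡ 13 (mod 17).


M = 6*17 = 102
M1 = M/6 = 17, M2 = M/17 = 6
M1^(-1) mod 6 = 5, M2^(-1) mod 17 = 3
x = 0*17*5 + 13*6*3 = 234
234 mod 102 = 30
Check: 30 mod 6 = 0 ✓, 30 mod 17 = 13 ✓

x ≡ 30 (mod 102)


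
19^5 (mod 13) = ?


19^1 mod 13 = 6
19^2 mod 13 = 10
19^3 mod 13 = 8
19^4 mod 13 = 9
19^5 mod 13 = 2


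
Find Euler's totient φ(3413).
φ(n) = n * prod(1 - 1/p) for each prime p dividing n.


3413 = 3413
Prime factors: 3413
φ(3413) = 3413 × (1-1/3413)
= 3413 × 3412/3413 = 3412

φ(3413) = 3412


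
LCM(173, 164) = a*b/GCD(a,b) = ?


GCD(173, 164) = 1
LCM = 173*164/1 = 28372/1 = 28372

LCM = 28372


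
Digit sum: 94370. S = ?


9 + 4 + 3 + 7 + 0 = 23


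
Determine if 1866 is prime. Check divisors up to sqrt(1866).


1866 / 2 = 933 (exact division)
1866 is NOT prime.

No, 1866 is not prime


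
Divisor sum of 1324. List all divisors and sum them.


Divisors of 1324: 1, 2, 4, 331, 662, 1324
Sum = 1 + 2 + 4 + 331 + 662 + 1324 = 2324

σ(1324) = 2324


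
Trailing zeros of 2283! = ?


floor(2283/5) = 456
floor(2283/25) = 91
floor(2283/125) = 18
floor(2283/625) = 3
Total = 568

568 trailing zeros


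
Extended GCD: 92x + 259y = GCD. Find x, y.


Tabular extended Euclidean (each row: r = 92*s + 259*t):
r=92, s=1, t=0
r=259, s=0, t=1
q=0: r=92, s=1, t=0   [92*(1) + 259*(0) = 92]
q=2: r=75, s=-2, t=1   [92*(-2) + 259*(1) = 75]
q=1: r=17, s=3, t=-1   [92*(3) + 259*(-1) = 17]
q=4: r=7, s=-14, t=5   [92*(-14) + 259*(5) = 7]
q=2: r=3, s=31, t=-11   [92*(31) + 259*(-11) = 3]
q=2: r=1, s=-76, t=27   [92*(-76) + 259*(27) = 1]
q=3: r=0, s=259, t=-92   [92*(259) + 259*(-92) = 0]
GCD = 1; from the row with r=1: x=-76, y=27
Check: 92*(-76) + 259*(27) = -6992 + 6993 = 1

GCD = 1, x = -76, y = 27


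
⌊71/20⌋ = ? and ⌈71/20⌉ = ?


71/20 = 3.5500
floor = 3
ceil = 4

floor = 3, ceil = 4


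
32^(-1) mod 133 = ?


Use the extended Euclidean algorithm on (133, 32); each row r = 133*s + 32*t:
r=133, s=1, t=0
r=32, s=0, t=1
q=4: r=5, s=1, t=-4   [133*(1) + 32*(-4) = 5]
q=6: r=2, s=-6, t=25   [133*(-6) + 32*(25) = 2]
q=2: r=1, s=13, t=-54   [133*(13) + 32*(-54) = 1]
q=2: r=0, s=-32, t=133   [133*(-32) + 32*(133) = 0]
GCD = 1 with t = -54, so 32*(-54) ≡ 1 (mod 133)
Inverse = -54 mod 133 = 79
Check: 32 * 79 = 2528 ≡ 1 (mod 133)

32^(-1) ≡ 79 (mod 133)


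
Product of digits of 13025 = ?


1 × 3 × 0 × 2 × 5 = 0


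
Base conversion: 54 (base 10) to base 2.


54 (base 10) = 54 (decimal)
54 (decimal) = 110110 (base 2)


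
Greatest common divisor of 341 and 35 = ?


341 = 9 * 35 + 26
35 = 1 * 26 + 9
26 = 2 * 9 + 8
9 = 1 * 8 + 1
8 = 8 * 1 + 0
GCD = 1


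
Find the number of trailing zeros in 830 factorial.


floor(830/5) = 166
floor(830/25) = 33
floor(830/125) = 6
floor(830/625) = 1
Total = 206

206 trailing zeros


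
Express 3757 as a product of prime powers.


3757 / 13 = 289
289 / 17 = 17
17 / 17 = 1
3757 = 13 × 17^2


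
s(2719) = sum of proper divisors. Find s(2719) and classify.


Proper divisors: 1
Sum = 1 = 1
1 < 2719 → deficient

s(2719) = 1 (deficient)


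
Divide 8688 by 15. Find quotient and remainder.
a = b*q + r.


8688 = 15 * 579 + 3
Check: 8685 + 3 = 8688

q = 579, r = 3


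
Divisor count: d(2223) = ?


2223 = 3^2 × 13^1 × 19^1
d(2223) = (2+1) × (1+1) × (1+1) = 12

12 divisors


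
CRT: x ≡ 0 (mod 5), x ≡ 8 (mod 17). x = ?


M = 5*17 = 85
M1 = M/5 = 17, M2 = M/17 = 5
M1^(-1) mod 5 = 3, M2^(-1) mod 17 = 7
x = 0*17*3 + 8*5*7 = 280
280 mod 85 = 25
Check: 25 mod 5 = 0 ✓, 25 mod 17 = 8 ✓

x ≡ 25 (mod 85)


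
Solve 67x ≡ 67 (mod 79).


GCD(67, 79) = 1, unique solution
a^(-1) mod 79 = 46
x = 46 * 67 mod 79 = 1

x ≡ 1 (mod 79)


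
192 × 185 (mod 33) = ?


192 × 185 = 35520
35520 mod 33 = 12


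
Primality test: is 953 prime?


Check divisors up to sqrt(953) = 30.8707
No divisors found.
953 is prime.

Yes, 953 is prime


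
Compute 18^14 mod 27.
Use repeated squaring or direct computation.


18^1 mod 27 = 18
18^2 mod 27 = 0
18^3 mod 27 = 0
18^4 mod 27 = 0
18^5 mod 27 = 0
18^6 mod 27 = 0
18^7 mod 27 = 0
18^8 mod 27 = 0
18^9 mod 27 = 0
18^10 mod 27 = 0
18^11 mod 27 = 0
18^12 mod 27 = 0
18^13 mod 27 = 0
18^14 mod 27 = 0


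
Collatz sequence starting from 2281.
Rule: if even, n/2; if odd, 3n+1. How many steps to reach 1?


2281 → 6844 → 3422 → 1711 → 5134 → 2567 → 7702 → 3851 → 11554 → 5777 → 17332 → 8666 → 4333 → 13000 → 6500 → 3250 → 1625 → 4876 → 2438 → 1219 → 3658 → 1829 → 5488 → 2744 → 1372 → 686 → 343 → 1030 → 515 → 1546 → 773 → 2320 → 1160 → 580 → 290 → 145 → 436 → 218 → 109 → 328 → 164 → 82 → 41 → 124 → 62 → 31 → 94 → 47 → 142 → 71 → 214 → 107 → 322 → 161 → 484 → 242 → 121 → 364 → 182 → 91 → 274 → 137 → 412 → 206 → 103 → 310 → 155 → 466 → 233 → 700 → 350 → 175 → 526 → 263 → 790 → 395 → 1186 → 593 → 1780 → 890 → 445 → 1336 → 668 → 334 → 167 → 502 → 251 → 754 → 377 → 1132 → 566 → 283 → 850 → 425 → 1276 → 638 → 319 → 958 → 479 → 1438 → 719 → 2158 → 1079 → 3238 → 1619 → 4858 → 2429 → 7288 → 3644 → 1822 → 911 → 2734 → 1367 → 4102 → 2051 → 6154 → 3077 → 9232 → 4616 → 2308 → 1154 → 577 → 1732 → 866 → 433 → 1300 → 650 → 325 → 976 → 488 → 244 → 122 → 61 → 184 → 92 → 46 → 23 → 70 → 35 → 106 → 53 → 160 → 80 → 40 → 20 → 10 → 5 → 16 → 8 → 4 → 2 → 1
Total steps = 151

151 steps


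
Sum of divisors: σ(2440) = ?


Divisors of 2440: 1, 2, 4, 5, 8, 10, 20, 40, 61, 122, 244, 305, 488, 610, 1220, 2440
Sum = 1 + 2 + 4 + 5 + 8 + 10 + 20 + 40 + 61 + 122 + 244 + 305 + 488 + 610 + 1220 + 2440 = 5580

σ(2440) = 5580


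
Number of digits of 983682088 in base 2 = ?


983682088 in base 2 = 111010101000011100110000101000
Number of digits = 30

30 digits (base 2)
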